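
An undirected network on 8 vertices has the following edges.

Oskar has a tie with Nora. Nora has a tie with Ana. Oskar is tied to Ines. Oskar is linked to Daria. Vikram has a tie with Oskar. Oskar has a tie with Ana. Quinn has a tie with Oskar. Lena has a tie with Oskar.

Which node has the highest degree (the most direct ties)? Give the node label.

Degrees — Ana:2, Daria:1, Ines:1, Lena:1, Nora:2, Oskar:7, Quinn:1, Vikram:1.
The maximum is 7, attained only by Oskar.

Oskar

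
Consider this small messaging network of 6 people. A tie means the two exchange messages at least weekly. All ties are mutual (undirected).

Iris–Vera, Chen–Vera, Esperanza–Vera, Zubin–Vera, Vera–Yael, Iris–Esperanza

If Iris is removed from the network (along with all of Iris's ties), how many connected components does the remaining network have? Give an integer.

1

Iris's neighbors (Esperanza and Vera) remain reachable from one another through other ties, so the rest of the network stays in one piece.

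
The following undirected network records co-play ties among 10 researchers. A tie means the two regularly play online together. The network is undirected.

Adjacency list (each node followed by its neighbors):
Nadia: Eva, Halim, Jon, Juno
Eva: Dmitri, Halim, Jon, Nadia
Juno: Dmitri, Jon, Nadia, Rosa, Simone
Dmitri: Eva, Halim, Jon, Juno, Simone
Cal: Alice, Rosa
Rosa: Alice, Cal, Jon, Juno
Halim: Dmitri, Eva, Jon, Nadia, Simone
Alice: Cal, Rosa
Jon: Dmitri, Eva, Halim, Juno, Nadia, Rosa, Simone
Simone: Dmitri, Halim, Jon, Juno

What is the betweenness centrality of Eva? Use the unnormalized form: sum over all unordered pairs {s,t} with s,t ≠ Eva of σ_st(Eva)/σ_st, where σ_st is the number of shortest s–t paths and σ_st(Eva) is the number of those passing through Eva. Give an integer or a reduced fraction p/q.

1/4

Pairs whose geodesics pass through Eva — Nadia–Dmitri: 1/4.
All other pairs contribute 0.
Summing the contributions gives betweenness(Eva) = 1/4.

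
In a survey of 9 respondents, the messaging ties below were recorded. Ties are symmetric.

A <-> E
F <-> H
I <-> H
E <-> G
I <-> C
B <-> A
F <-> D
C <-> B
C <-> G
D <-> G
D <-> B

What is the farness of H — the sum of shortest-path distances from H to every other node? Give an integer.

20

Distances from H: A:4, B:3, C:2, D:2, E:4, F:1, G:3, I:1.
Sum = 4 + 3 + 2 + 2 + 4 + 1 + 3 + 1 = 20.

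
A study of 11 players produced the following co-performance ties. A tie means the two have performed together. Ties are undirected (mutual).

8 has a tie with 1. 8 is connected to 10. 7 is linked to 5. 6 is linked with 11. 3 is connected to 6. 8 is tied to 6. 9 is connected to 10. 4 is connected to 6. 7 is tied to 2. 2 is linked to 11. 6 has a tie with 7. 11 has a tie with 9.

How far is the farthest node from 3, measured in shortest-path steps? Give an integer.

Distances from 3: 1:3, 2:3, 4:2, 5:3, 6:1, 7:2, 8:2, 9:3, 10:3, 11:2.
The largest is 3 (to 2, 5, 10, 1, and 9), so the eccentricity of 3 is 3.

3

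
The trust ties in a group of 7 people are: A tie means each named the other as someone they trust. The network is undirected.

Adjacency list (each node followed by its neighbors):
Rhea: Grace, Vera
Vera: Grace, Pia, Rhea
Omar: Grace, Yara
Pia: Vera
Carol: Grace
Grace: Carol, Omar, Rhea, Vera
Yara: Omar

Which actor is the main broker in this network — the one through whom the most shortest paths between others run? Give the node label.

Grace

Unnormalized betweenness of each node: Carol:0, Grace:11, Omar:5, Pia:0, Rhea:0, Vera:5, Yara:0.
Grace has the largest value, 11, making it the main broker — the node through which the most shortest paths run.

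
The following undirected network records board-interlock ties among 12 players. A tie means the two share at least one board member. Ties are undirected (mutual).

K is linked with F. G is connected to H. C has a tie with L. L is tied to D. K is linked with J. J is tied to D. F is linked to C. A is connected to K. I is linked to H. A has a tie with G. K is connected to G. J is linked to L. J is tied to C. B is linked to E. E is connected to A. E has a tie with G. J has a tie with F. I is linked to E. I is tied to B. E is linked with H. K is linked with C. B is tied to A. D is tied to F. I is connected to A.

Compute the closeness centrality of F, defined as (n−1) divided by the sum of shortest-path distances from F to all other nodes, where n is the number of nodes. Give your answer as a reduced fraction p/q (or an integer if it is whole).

Distances from F: A:2, B:3, C:1, D:1, E:3, G:2, H:3, I:3, J:1, K:1, L:2. Sum = 22.
n = 12, so closeness = 11/22 = 1/2.

1/2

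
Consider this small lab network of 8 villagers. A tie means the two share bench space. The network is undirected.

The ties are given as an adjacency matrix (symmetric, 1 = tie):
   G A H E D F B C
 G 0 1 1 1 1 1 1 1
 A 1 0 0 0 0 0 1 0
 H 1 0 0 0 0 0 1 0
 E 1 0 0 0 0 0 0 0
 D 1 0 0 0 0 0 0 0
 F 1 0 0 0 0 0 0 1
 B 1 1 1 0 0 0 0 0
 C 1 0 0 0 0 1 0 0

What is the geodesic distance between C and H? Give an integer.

One shortest route is C – G – H, which uses 2 edges, and C and H are not directly tied, so nothing shorter exists. So d(C,H) = 2.

2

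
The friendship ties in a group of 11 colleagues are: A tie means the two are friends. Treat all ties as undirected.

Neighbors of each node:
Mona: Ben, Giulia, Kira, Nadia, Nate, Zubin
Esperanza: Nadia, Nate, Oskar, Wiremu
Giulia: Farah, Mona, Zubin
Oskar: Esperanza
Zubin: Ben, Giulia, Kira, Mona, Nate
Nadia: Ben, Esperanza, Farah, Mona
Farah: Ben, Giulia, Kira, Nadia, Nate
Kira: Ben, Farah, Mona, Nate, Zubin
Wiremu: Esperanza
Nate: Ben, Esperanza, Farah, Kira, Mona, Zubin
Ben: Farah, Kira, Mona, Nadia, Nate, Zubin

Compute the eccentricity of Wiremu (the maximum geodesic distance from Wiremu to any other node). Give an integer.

Distances from Wiremu: Ben:3, Esperanza:1, Farah:3, Giulia:4, Kira:3, Mona:3, Nadia:2, Nate:2, Oskar:2, Zubin:3.
The largest is 4 (to Giulia), so the eccentricity of Wiremu is 4.

4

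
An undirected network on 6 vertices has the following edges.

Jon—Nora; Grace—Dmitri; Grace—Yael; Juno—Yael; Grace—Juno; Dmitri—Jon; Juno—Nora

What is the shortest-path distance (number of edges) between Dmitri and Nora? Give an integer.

One shortest route is Dmitri – Jon – Nora, which uses 2 edges, and Dmitri and Nora are not directly tied, so nothing shorter exists. So d(Dmitri,Nora) = 2.

2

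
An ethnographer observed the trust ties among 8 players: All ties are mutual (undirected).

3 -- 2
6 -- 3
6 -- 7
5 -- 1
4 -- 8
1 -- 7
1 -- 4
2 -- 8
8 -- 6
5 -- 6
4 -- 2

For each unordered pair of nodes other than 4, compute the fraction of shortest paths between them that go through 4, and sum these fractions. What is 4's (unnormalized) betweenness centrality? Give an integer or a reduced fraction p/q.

3

Pairs whose geodesics pass through 4 — 7–2: 1/3; 3–1: 1/3; 5–2: 1/3; 1–2: 1; 1–8: 1.
All other pairs contribute 0.
Summing the contributions gives betweenness(4) = 3.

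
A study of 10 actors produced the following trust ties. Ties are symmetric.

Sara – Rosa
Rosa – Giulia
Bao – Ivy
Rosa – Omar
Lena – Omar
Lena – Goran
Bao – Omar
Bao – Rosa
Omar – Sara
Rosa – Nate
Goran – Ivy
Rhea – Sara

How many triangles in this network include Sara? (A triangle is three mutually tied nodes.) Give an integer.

1

Sara's neighbors: Omar, Rhea, and Rosa.
Neighbor pairs that are themselves tied: Sara–Omar–Rosa. Each forms one triangle with Sara, for 1 in total.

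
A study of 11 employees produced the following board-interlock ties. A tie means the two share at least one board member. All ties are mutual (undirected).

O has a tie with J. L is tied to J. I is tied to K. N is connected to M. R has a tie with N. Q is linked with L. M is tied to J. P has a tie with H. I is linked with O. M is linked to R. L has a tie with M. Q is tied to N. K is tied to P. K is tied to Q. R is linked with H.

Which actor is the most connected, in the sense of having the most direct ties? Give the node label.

Degrees — H:2, I:2, J:3, K:3, L:3, M:4, N:3, O:2, P:2, Q:3, R:3.
The maximum is 4, attained only by M.

M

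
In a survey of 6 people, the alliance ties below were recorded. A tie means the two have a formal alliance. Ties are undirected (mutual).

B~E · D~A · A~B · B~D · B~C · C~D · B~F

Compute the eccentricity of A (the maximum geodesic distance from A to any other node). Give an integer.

2

Distances from A: B:1, C:2, D:1, E:2, F:2.
The largest is 2 (to E, C, and F), so the eccentricity of A is 2.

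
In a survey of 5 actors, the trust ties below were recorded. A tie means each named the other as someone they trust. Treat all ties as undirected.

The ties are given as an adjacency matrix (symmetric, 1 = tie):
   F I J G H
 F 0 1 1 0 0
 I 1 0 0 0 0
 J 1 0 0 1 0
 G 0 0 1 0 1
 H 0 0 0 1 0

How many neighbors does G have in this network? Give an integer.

G is directly tied to H and J. That is 2 neighbors, so the degree of G is 2.

2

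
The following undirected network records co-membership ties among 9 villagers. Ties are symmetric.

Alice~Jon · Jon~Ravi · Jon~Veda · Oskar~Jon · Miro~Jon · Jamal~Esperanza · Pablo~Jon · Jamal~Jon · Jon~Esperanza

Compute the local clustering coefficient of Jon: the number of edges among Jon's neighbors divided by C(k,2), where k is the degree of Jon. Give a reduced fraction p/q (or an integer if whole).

Jon's neighbors: Alice, Esperanza, Jamal, Miro, Oskar, Pablo, Ravi, and Veda (k = 8).
Possible neighbor pairs: C(8,2) = 28. Edges among them: Esperanza–Jamal → e = 1.
Clustering(Jon) = 1/28.

1/28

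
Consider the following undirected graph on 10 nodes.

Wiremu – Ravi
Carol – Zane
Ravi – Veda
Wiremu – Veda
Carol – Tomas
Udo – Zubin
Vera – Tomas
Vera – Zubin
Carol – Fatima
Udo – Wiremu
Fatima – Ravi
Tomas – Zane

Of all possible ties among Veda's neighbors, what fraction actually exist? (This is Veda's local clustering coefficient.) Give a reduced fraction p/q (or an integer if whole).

Veda's neighbors: Ravi and Wiremu (k = 2).
Possible neighbor pairs: C(2,2) = 1. Edges among them: Ravi–Wiremu → e = 1.
Clustering(Veda) = 1/1.

1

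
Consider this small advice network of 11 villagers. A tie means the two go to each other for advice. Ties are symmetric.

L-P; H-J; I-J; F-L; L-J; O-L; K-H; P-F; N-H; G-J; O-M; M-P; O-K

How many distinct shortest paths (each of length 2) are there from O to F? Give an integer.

1

The shortest distance is 2, and the only length-2 path is O–L–F. So there is exactly 1 shortest path.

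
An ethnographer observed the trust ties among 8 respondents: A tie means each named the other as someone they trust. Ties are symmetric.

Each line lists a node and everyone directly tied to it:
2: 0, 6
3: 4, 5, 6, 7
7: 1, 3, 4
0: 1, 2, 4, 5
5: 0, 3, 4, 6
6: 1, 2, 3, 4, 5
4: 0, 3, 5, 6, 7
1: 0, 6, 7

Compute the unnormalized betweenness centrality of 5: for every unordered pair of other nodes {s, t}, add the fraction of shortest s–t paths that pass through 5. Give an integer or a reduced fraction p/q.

Pairs whose geodesics pass through 5 — 3–0: 1/2; 6–0: 1/4.
All other pairs contribute 0.
Summing the contributions gives betweenness(5) = 3/4.

3/4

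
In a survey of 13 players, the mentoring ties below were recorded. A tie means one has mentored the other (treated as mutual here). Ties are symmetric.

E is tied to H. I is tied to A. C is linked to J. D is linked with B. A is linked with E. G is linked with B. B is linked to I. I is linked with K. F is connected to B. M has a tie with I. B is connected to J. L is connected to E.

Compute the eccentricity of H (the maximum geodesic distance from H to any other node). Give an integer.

Distances from H: A:2, B:4, C:6, D:5, E:1, F:5, G:5, I:3, J:5, K:4, L:2, M:4.
The largest is 6 (to C), so the eccentricity of H is 6.

6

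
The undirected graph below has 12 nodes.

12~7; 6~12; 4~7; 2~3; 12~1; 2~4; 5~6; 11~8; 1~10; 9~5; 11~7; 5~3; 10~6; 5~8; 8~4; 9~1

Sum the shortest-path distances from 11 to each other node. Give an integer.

Distances from 11: 1:3, 2:3, 3:3, 4:2, 5:2, 6:3, 7:1, 8:1, 9:3, 10:4, 12:2.
Sum = 3 + 3 + 3 + 2 + 2 + 3 + 1 + 1 + 3 + 4 + 2 = 27.

27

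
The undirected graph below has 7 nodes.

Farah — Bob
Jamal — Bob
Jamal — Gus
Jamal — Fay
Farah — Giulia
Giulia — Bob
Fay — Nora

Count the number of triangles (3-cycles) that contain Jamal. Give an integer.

0

Jamal's neighbors are Bob, Fay, and Gus, but none of them are tied to each other, so no triangle contains Jamal.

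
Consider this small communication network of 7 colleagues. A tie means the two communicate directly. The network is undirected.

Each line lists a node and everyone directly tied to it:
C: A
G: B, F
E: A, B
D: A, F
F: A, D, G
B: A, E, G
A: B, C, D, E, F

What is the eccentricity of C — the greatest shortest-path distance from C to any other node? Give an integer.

Distances from C: A:1, B:2, D:2, E:2, F:2, G:3.
The largest is 3 (to G), so the eccentricity of C is 3.

3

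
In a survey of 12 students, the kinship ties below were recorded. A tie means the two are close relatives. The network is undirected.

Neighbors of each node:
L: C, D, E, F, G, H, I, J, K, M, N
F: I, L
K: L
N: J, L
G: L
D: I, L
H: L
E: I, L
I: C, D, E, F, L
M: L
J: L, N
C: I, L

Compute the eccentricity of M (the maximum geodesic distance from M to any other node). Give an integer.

Distances from M: C:2, D:2, E:2, F:2, G:2, H:2, I:2, J:2, K:2, L:1, N:2.
The largest is 2 (to J, D, E, C, K, F, I, H, N, and G), so the eccentricity of M is 2.

2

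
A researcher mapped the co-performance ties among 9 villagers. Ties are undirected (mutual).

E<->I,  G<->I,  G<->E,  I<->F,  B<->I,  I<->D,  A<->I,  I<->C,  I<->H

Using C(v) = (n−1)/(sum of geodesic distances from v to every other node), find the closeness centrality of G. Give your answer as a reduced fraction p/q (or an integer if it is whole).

4/7

Distances from G: A:2, B:2, C:2, D:2, E:1, F:2, H:2, I:1. Sum = 14.
n = 9, so closeness = 8/14 = 4/7.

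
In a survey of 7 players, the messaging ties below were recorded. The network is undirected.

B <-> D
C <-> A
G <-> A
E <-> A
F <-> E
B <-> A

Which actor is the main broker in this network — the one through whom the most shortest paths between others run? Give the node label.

A

Unnormalized betweenness of each node: A:13, B:5, C:0, D:0, E:5, F:0, G:0.
A has the largest value, 13, making it the main broker — the node through which the most shortest paths run.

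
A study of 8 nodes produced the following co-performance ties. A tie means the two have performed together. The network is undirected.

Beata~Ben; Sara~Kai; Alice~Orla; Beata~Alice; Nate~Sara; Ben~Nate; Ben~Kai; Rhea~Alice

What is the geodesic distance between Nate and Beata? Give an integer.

2

One shortest route is Nate – Ben – Beata, which uses 2 edges, and Nate and Beata are not directly tied, so nothing shorter exists. So d(Nate,Beata) = 2.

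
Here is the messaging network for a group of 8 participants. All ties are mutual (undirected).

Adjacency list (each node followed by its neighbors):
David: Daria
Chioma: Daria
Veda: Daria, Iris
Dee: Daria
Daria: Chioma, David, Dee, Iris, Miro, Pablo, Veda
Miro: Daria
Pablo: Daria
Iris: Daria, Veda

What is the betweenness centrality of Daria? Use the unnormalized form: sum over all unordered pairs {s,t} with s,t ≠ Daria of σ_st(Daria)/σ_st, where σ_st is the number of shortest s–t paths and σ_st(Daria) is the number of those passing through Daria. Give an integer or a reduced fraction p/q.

Pairs whose geodesics pass through Daria — Dee–Miro: 1; Dee–Veda: 1; Dee–Chioma: 1; Dee–Pablo: 1; Dee–David: 1; Dee–Iris: 1; Miro–Veda: 1; Miro–Chioma: 1; Miro–Pablo: 1; Miro–David: 1; Miro–Iris: 1; Veda–Chioma: 1; Veda–Pablo: 1; Veda–David: 1 … (+6 more pairs).
All other pairs contribute 0.
Summing the contributions gives betweenness(Daria) = 20.

20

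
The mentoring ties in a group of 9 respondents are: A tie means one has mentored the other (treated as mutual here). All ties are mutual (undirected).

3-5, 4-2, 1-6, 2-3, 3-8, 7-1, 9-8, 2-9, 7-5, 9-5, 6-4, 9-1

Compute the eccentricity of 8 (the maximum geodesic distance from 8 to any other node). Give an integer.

3

Distances from 8: 1:2, 2:2, 3:1, 4:3, 5:2, 6:3, 7:3, 9:1.
The largest is 3 (to 7, 4, and 6), so the eccentricity of 8 is 3.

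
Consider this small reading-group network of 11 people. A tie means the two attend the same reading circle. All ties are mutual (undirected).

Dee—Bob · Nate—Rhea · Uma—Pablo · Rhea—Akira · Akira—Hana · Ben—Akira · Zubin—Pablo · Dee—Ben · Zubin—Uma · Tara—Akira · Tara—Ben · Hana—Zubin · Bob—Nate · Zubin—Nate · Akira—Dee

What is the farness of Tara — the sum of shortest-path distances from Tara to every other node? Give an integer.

Distances from Tara: Akira:1, Ben:1, Bob:3, Dee:2, Hana:2, Nate:3, Pablo:4, Rhea:2, Uma:4, Zubin:3.
Sum = 1 + 1 + 3 + 2 + 2 + 3 + 4 + 2 + 4 + 3 = 25.

25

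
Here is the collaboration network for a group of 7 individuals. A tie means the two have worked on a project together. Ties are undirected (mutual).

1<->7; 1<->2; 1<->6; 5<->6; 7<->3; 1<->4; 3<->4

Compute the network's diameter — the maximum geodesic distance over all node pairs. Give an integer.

Eccentricity of each node (its greatest distance to any other): 1:2, 2:3, 3:4, 4:3, 5:4, 6:3, 7:3.
The maximum eccentricity is 4, realized for instance by the pair 3–5 via 3 – 4 – 1 – 6 – 5. So the diameter is 4.

4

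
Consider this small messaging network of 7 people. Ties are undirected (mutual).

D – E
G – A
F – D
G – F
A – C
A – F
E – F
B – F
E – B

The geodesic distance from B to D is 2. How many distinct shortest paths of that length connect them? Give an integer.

The shortest distance is 2. The length-2 paths are: B–F–D; B–E–D.
That gives 2 distinct shortest paths.

2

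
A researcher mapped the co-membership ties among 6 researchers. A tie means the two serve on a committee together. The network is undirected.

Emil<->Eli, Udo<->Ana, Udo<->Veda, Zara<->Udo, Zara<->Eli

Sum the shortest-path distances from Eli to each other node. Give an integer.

10

Distances from Eli: Ana:3, Emil:1, Udo:2, Veda:3, Zara:1.
Sum = 3 + 1 + 2 + 3 + 1 = 10.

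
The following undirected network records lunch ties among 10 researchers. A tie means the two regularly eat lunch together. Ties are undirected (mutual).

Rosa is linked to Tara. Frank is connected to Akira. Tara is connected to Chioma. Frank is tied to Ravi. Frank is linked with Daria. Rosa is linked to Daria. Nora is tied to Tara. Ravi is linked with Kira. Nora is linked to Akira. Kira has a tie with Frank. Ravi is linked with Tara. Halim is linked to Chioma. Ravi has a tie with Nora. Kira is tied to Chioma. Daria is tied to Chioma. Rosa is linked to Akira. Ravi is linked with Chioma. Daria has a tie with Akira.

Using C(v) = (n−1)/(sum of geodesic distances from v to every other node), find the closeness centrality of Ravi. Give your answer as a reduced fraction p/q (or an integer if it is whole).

9/13

Distances from Ravi: Akira:2, Chioma:1, Daria:2, Frank:1, Halim:2, Kira:1, Nora:1, Rosa:2, Tara:1. Sum = 13.
n = 10, so closeness = 9/13.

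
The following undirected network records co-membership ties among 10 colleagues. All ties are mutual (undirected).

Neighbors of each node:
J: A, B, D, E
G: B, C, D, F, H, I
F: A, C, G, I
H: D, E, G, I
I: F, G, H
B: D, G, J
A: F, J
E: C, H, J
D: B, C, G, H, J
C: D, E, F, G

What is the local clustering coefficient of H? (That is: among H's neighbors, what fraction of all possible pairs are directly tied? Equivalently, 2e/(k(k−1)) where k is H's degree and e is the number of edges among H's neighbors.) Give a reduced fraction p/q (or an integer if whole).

H's neighbors: D, E, G, and I (k = 4).
Possible neighbor pairs: C(4,2) = 6. Edges among them: D–G, G–I → e = 2.
Clustering(H) = 2/6 = 1/3.

1/3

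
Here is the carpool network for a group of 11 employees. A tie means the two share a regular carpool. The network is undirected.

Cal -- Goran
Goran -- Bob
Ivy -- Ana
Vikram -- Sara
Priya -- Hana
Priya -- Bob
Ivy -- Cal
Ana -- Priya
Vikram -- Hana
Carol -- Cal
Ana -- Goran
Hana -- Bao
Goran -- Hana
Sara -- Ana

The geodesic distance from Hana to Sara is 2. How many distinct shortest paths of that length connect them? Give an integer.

1

The shortest distance is 2, and the only length-2 path is Hana–Vikram–Sara. So there is exactly 1 shortest path.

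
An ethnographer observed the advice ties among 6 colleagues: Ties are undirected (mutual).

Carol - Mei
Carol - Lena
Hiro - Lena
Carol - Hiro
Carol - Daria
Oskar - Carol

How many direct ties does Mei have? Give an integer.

1

Mei is directly tied to Carol. That is 1 neighbor, so the degree of Mei is 1.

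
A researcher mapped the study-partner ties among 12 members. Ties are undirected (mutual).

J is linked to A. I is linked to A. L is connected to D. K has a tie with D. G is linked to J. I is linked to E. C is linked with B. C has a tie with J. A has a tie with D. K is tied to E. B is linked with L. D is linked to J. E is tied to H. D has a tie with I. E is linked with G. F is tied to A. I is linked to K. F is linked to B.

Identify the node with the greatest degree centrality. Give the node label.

D

Degrees — A:4, B:3, C:2, D:5, E:4, F:2, G:2, H:1, I:4, J:4, K:3, L:2.
The maximum is 5, attained only by D.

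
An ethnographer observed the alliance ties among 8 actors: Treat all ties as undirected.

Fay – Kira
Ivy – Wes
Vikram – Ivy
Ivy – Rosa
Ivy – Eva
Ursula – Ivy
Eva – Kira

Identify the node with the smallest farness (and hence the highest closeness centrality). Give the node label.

Farness (sum of distances to all others) for each node — Eva:12, Fay:22, Ivy:10, Kira:16, Rosa:16, Ursula:16, Vikram:16, Wes:16.
The smallest farness is 10, for Ivy, so Ivy has the highest closeness.

Ivy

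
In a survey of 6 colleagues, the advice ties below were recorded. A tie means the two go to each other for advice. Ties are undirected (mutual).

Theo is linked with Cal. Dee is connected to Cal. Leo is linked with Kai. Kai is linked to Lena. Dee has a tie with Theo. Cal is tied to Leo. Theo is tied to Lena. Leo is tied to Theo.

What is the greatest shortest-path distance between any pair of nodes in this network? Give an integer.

3

Eccentricity of each node (its greatest distance to any other): Cal:2, Dee:3, Kai:3, Lena:2, Leo:2, Theo:2.
The maximum eccentricity is 3, realized for instance by the pair Kai–Dee via Kai – Lena – Theo – Dee. So the diameter is 3.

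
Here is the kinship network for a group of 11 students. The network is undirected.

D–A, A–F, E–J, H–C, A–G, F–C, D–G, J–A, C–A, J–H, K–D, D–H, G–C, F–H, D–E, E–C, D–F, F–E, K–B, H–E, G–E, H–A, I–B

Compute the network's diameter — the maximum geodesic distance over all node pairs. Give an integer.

Eccentricity of each node (its greatest distance to any other): A:4, B:4, C:5, D:3, E:4, F:4, G:4, H:4, I:5, J:5, K:3.
The maximum eccentricity is 5, realized for instance by the pair I–C via I – B – K – D – E – C. So the diameter is 5.

5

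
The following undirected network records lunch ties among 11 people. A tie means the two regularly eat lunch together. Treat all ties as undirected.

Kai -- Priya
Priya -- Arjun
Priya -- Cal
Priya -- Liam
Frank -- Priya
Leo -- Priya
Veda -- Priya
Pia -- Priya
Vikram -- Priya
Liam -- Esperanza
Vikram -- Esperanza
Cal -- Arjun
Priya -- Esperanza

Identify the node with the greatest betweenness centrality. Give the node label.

Priya

Unnormalized betweenness of each node: Arjun:0, Cal:0, Esperanza:1/2, Frank:0, Kai:0, Leo:0, Liam:0, Pia:0, Priya:83/2, Veda:0, Vikram:0.
Priya has the largest value, 83/2, making it the main broker — the node through which the most shortest paths run.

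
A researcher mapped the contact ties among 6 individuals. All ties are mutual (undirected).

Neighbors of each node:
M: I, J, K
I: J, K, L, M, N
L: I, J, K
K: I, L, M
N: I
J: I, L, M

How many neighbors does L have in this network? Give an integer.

L is directly tied to I, J, and K. That is 3 neighbors, so the degree of L is 3.

3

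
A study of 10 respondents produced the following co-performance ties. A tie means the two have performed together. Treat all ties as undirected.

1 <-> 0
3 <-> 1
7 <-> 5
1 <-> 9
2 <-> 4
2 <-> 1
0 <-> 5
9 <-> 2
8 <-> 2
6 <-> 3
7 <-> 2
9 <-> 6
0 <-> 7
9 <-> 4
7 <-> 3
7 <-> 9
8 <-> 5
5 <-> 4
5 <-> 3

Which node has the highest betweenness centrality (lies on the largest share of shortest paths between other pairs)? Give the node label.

Unnormalized betweenness of each node: 0:3/4, 1:77/30, 2:55/12, 3:77/20, 4:5/6, 5:191/30, 6:1/3, 7:17/5, 8:1/3, 9:299/60.
5 has the largest value, 191/30, making it the main broker — the node through which the most shortest paths run.

5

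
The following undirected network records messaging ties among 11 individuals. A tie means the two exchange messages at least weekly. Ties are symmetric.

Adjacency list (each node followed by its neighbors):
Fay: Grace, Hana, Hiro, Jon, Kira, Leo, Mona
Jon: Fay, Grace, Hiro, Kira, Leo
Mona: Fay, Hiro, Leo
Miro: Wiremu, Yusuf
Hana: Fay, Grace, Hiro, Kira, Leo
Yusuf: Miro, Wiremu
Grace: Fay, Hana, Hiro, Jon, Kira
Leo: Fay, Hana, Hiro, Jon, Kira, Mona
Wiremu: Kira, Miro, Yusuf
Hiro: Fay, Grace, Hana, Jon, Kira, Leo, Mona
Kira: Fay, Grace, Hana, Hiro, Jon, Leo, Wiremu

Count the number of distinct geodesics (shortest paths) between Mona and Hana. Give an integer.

The shortest distance is 2. The length-2 paths are: Mona–Leo–Hana; Mona–Hiro–Hana; Mona–Fay–Hana.
That gives 3 distinct shortest paths.

3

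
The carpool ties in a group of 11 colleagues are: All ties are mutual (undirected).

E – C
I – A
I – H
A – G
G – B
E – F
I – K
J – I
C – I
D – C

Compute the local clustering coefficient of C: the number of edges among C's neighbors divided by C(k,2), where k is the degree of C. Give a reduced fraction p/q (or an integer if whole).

0

C's neighbors: D, E, and I (k = 3).
Possible neighbor pairs: C(3,2) = 3. Edges among them: none → e = 0.
Clustering(C) = 0/3 = 0.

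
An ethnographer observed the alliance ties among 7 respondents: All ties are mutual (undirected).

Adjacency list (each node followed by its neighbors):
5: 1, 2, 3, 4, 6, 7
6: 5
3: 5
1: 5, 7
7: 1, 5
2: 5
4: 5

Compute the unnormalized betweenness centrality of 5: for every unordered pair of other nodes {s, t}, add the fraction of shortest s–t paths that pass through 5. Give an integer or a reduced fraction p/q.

14

Pairs whose geodesics pass through 5 — 3–1: 1; 3–6: 1; 3–4: 1; 3–7: 1; 3–2: 1; 1–6: 1; 1–4: 1; 1–2: 1; 6–4: 1; 6–7: 1; 6–2: 1; 4–7: 1; 4–2: 1; 7–2: 1.
All other pairs contribute 0.
Summing the contributions gives betweenness(5) = 14.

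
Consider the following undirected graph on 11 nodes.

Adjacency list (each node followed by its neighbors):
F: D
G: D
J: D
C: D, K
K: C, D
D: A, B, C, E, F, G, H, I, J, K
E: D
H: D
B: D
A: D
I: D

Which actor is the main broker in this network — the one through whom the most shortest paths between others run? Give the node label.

D

Unnormalized betweenness of each node: A:0, B:0, C:0, D:44, E:0, F:0, G:0, H:0, I:0, J:0, K:0.
D has the largest value, 44, making it the main broker — the node through which the most shortest paths run.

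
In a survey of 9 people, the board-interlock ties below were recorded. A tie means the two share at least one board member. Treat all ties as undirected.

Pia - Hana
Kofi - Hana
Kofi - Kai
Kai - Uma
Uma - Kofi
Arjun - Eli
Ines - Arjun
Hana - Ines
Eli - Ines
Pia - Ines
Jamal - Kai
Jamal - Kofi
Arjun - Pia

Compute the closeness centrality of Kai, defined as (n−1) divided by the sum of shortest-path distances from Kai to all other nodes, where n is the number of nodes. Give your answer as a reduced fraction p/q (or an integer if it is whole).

8/19

Distances from Kai: Arjun:4, Eli:4, Hana:2, Ines:3, Jamal:1, Kofi:1, Pia:3, Uma:1. Sum = 19.
n = 9, so closeness = 8/19.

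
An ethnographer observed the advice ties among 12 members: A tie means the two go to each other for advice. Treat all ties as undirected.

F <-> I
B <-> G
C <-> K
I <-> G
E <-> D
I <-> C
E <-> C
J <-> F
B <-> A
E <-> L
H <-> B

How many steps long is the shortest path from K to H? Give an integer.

5

One shortest route is K – C – I – G – B – H, which uses 5 edges, and at distance 4 from K we only reach {B, J}, which does not include H. So d(K,H) = 5.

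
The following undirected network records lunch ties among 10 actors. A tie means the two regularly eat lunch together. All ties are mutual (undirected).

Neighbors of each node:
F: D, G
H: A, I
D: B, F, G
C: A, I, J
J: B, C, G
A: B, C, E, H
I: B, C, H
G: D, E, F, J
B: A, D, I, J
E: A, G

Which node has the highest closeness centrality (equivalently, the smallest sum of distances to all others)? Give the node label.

B

Farness (sum of distances to all others) for each node — A:15, B:14, C:17, D:17, E:17, F:21, G:16, H:21, I:18, J:16.
The smallest farness is 14, for B, so B has the highest closeness.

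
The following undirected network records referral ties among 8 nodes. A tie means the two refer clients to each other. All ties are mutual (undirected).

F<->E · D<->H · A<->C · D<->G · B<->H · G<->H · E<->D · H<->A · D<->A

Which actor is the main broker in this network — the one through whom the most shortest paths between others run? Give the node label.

D

Unnormalized betweenness of each node: A:6, B:0, C:0, D:11, E:6, F:0, G:0, H:7.
D has the largest value, 11, making it the main broker — the node through which the most shortest paths run.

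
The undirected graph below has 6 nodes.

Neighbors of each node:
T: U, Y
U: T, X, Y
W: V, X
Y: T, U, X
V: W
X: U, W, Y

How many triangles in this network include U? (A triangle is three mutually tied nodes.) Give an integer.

U's neighbors: T, X, and Y.
Neighbor pairs that are themselves tied: U–T–Y; U–X–Y. Each forms one triangle with U, for 2 in total.

2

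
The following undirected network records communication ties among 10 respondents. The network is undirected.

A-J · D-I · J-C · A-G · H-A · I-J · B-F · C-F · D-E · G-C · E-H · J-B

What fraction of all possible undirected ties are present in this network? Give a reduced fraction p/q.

There are 12 edges and 10 nodes, so the maximum possible is C(10,2) = 45.
Density = 12/45 = 4/15.

4/15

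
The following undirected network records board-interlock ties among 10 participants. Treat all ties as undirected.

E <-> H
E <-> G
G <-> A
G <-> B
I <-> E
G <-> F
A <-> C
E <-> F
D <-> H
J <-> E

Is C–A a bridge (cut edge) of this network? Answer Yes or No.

Without the C–A edge there is no alternate route between C and A, so the network disconnects. It is a bridge.

Yes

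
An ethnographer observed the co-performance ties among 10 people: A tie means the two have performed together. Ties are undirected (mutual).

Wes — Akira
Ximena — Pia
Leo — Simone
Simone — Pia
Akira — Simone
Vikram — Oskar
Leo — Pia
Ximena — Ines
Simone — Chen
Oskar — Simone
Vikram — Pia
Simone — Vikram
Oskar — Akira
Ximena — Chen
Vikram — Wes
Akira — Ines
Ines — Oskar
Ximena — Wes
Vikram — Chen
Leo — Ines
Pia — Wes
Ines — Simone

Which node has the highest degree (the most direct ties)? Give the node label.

Degrees — Akira:4, Chen:3, Ines:5, Leo:3, Oskar:4, Pia:5, Simone:7, Vikram:5, Wes:4, Ximena:4.
The maximum is 7, attained only by Simone.

Simone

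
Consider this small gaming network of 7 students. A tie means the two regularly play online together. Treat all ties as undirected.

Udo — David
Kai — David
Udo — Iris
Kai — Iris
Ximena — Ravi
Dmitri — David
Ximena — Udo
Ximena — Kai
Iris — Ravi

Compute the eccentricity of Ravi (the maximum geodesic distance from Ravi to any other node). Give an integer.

Distances from Ravi: David:3, Dmitri:4, Iris:1, Kai:2, Udo:2, Ximena:1.
The largest is 4 (to Dmitri), so the eccentricity of Ravi is 4.

4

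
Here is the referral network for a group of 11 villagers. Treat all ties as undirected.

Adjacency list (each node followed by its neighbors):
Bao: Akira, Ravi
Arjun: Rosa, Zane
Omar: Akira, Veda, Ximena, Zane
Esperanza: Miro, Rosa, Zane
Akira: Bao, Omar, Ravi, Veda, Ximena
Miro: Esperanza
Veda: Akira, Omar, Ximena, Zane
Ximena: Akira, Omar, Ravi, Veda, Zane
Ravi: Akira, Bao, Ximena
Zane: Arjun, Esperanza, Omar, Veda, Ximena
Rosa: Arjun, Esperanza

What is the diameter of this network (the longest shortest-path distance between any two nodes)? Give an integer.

5

Eccentricity of each node (its greatest distance to any other): Akira:4, Arjun:4, Bao:5, Esperanza:4, Miro:5, Omar:3, Ravi:4, Rosa:5, Veda:3, Ximena:3, Zane:3.
The maximum eccentricity is 5, realized for instance by the pair Bao–Rosa via Bao – Akira – Omar – Zane – Esperanza – Rosa. So the diameter is 5.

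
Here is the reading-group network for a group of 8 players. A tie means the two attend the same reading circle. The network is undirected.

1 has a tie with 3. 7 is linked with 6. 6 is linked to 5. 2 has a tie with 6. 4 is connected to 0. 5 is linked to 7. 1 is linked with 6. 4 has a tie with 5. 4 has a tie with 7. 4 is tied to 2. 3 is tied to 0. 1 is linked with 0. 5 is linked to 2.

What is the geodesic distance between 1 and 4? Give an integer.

2

One shortest route is 1 – 0 – 4, which uses 2 edges, and 1 and 4 are not directly tied, so nothing shorter exists. So d(1,4) = 2.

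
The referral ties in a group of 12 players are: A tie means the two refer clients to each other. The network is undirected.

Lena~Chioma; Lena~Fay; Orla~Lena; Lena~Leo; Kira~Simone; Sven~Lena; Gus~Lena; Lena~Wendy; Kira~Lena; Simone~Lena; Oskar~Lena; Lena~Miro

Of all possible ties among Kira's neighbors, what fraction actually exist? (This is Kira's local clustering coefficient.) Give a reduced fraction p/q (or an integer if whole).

Kira's neighbors: Lena and Simone (k = 2).
Possible neighbor pairs: C(2,2) = 1. Edges among them: Lena–Simone → e = 1.
Clustering(Kira) = 1/1.

1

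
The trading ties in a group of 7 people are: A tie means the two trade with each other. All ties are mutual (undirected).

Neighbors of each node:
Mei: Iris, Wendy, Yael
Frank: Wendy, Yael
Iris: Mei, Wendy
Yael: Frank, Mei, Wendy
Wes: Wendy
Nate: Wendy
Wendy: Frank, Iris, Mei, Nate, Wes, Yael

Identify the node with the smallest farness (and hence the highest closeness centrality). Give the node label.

Farness (sum of distances to all others) for each node — Frank:10, Iris:10, Mei:9, Nate:11, Wendy:6, Wes:11, Yael:9.
The smallest farness is 6, for Wendy, so Wendy has the highest closeness.

Wendy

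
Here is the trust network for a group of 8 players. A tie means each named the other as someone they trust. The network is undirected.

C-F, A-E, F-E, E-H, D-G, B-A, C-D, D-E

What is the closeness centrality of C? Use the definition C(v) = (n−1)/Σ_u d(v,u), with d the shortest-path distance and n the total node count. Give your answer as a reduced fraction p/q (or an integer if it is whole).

7/16

Distances from C: A:3, B:4, D:1, E:2, F:1, G:2, H:3. Sum = 16.
n = 8, so closeness = 7/16.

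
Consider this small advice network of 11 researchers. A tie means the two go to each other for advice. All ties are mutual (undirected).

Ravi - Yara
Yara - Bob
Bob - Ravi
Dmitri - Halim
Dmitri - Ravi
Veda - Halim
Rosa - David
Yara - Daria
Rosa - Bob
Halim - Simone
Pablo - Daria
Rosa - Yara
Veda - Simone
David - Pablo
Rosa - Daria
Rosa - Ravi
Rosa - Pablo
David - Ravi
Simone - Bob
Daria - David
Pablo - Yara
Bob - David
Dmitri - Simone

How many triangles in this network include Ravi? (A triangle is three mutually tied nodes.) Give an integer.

5

Ravi's neighbors: Bob, David, Dmitri, Rosa, and Yara.
Neighbor pairs that are themselves tied: Ravi–Bob–David; Ravi–Bob–Rosa; Ravi–Bob–Yara; Ravi–David–Rosa; Ravi–Rosa–Yara. Each forms one triangle with Ravi, for 5 in total.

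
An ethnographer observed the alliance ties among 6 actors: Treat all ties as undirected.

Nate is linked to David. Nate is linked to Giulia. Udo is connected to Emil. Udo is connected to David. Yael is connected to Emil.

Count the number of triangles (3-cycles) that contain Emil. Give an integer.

0

Emil's neighbors are Udo and Yael, but none of them are tied to each other, so no triangle contains Emil.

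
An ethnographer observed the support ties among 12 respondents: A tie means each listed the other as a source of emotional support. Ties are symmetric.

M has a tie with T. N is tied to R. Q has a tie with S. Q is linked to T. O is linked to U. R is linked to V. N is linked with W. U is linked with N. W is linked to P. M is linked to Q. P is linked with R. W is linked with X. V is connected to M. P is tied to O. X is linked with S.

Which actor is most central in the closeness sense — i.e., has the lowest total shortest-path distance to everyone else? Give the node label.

R

Farness (sum of distances to all others) for each node — M:28, N:25, O:32, P:25, Q:31, R:24, S:29, T:34, U:32, V:26, W:25, X:27.
The smallest farness is 24, for R, so R has the highest closeness.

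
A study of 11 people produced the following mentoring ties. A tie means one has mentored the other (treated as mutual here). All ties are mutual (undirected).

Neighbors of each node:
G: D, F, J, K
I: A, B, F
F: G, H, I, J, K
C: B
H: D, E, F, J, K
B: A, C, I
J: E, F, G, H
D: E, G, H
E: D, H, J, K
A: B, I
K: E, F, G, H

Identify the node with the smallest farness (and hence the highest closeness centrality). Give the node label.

Farness (sum of distances to all others) for each node — A:26, B:25, C:34, D:25, E:24, F:16, G:20, H:19, I:19, J:20, K:20.
The smallest farness is 16, for F, so F has the highest closeness.

F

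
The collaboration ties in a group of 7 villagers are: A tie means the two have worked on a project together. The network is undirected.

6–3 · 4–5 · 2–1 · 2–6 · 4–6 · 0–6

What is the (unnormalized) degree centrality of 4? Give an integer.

2

4 is directly tied to 5 and 6. That is 2 neighbors, so the degree of 4 is 2.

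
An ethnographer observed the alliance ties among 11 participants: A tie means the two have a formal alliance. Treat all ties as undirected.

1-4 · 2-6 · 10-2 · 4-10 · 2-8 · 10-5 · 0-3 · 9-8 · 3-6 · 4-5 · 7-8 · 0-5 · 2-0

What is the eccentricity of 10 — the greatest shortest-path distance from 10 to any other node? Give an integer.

3

Distances from 10: 0:2, 1:2, 2:1, 3:3, 4:1, 5:1, 6:2, 7:3, 8:2, 9:3.
The largest is 3 (to 3, 9, and 7), so the eccentricity of 10 is 3.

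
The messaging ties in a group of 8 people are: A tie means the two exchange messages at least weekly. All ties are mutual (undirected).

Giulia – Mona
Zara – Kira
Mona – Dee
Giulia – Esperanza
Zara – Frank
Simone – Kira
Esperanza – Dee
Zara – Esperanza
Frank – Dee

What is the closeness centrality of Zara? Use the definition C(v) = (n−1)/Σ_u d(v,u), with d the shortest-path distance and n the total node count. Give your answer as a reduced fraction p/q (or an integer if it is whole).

7/12

Distances from Zara: Dee:2, Esperanza:1, Frank:1, Giulia:2, Kira:1, Mona:3, Simone:2. Sum = 12.
n = 8, so closeness = 7/12.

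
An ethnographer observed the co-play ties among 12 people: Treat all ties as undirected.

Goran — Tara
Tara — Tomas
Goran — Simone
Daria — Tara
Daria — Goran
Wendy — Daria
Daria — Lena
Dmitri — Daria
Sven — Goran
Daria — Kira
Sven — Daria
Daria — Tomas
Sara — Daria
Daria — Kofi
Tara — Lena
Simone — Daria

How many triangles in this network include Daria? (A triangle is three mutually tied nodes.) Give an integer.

5

Daria's neighbors: Dmitri, Goran, Kira, Kofi, Lena, Sara, Simone, Sven, Tara, Tomas, and Wendy.
Neighbor pairs that are themselves tied: Daria–Goran–Simone; Daria–Goran–Sven; Daria–Goran–Tara; Daria–Lena–Tara; Daria–Tara–Tomas. Each forms one triangle with Daria, for 5 in total.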